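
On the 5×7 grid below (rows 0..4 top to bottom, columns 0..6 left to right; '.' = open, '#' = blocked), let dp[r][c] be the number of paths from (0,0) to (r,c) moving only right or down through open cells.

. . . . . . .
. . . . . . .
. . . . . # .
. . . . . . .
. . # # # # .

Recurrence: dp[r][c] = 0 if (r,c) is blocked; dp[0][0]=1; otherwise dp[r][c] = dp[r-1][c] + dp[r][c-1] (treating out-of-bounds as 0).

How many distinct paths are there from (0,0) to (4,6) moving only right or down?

r\c   0   1   2   3   4   5   6
  0   1   1   1   1   1   1   1
  1   1   2   3   4   5   6   7
  2   1   3   6  10  15   0   7
  3   1   4  10  20  35  35  42
  4   1   5   0   0   0   0  42

42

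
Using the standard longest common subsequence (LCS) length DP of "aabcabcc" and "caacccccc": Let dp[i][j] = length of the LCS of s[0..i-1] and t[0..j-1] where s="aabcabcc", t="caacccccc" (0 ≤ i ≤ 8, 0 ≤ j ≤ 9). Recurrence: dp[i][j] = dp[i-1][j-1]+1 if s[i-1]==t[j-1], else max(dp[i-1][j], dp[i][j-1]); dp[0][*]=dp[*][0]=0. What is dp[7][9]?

4

   ''  c  a  a  c  c  c  c  c  c
''  0  0  0  0  0  0  0  0  0  0
 a  0  0  1  1  1  1  1  1  1  1
 a  0  0  1  2  2  2  2  2  2  2
 b  0  0  1  2  2  2  2  2  2  2
 c  0  1  1  2  3  3  3  3  3  3
 a  0  1  2  2  3  3  3  3  3  3
 b  0  1  2  2  3  3  3  3  3  3
 c  0  1  2  2  3  4  4  4  4  4
 c  0  1  2  2  3  4  5  5  5  5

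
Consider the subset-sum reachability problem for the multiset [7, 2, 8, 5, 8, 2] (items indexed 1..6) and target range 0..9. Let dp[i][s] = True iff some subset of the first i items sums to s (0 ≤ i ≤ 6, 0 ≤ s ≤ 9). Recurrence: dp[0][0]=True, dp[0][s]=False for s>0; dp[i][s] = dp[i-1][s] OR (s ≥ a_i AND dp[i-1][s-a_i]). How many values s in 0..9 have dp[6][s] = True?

i\s   0   1   2   3   4   5   6   7   8   9
  0   T   F   F   F   F   F   F   F   F   F
  1   T   F   F   F   F   F   F   T   F   F
  2   T   F   T   F   F   F   F   T   F   T
  3   T   F   T   F   F   F   F   T   T   T
  4   T   F   T   F   F   T   F   T   T   T
  5   T   F   T   F   F   T   F   T   T   T
  6   T   F   T   F   T   T   F   T   T   T

7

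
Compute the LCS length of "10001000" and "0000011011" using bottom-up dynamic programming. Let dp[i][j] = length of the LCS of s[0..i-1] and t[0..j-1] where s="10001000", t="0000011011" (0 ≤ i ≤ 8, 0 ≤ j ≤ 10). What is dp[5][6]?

4

   ''  0  0  0  0  0  1  1  0  1  1
''  0  0  0  0  0  0  0  0  0  0  0
 1  0  0  0  0  0  0  1  1  1  1  1
 0  0  1  1  1  1  1  1  1  2  2  2
 0  0  1  2  2  2  2  2  2  2  2  2
 0  0  1  2  3  3  3  3  3  3  3  3
 1  0  1  2  3  3  3  4  4  4  4  4
 0  0  1  2  3  4  4  4  4  5  5  5
 0  0  1  2  3  4  5  5  5  5  5  5
 0  0  1  2  3  4  5  5  5  6  6  6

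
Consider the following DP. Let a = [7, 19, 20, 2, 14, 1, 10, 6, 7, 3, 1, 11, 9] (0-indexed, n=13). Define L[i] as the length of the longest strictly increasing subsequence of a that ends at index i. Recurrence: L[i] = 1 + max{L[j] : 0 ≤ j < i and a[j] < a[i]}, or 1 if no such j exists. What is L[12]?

   i    0    1    2    3    4    5    6    7    8    9   10   11   12
a[i]    7   19   20    2   14    1   10    6    7    3    1   11    9
L[i]    1    2    3    1    2    1    2    2    3    2    1    4    4

4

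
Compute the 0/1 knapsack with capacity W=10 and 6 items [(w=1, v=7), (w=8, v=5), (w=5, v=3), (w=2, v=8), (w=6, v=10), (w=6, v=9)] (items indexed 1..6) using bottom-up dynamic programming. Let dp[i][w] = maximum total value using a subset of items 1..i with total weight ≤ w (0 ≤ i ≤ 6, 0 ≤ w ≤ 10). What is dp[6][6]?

i\w   0   1   2   3   4   5   6   7   8   9  10
  0   0   0   0   0   0   0   0   0   0   0   0
  1   0   7   7   7   7   7   7   7   7   7   7
  2   0   7   7   7   7   7   7   7   7  12  12
  3   0   7   7   7   7   7  10  10  10  12  12
  4   0   7   8  15  15  15  15  15  18  18  18
  5   0   7   8  15  15  15  15  17  18  25  25
  6   0   7   8  15  15  15  15  17  18  25  25

15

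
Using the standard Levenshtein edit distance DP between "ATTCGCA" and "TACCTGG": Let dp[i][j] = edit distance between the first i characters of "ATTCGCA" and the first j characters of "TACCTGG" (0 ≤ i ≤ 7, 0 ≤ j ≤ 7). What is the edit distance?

6

   ''  T  A  C  C  T  G  G
''  0  1  2  3  4  5  6  7
 A  1  1  1  2  3  4  5  6
 T  2  1  2  2  3  3  4  5
 T  3  2  2  3  3  3  4  5
 C  4  3  3  2  3  4  4  5
 G  5  4  4  3  3  4  4  4
 C  6  5  5  4  3  4  5  5
 A  7  6  5  5  4  4  5  6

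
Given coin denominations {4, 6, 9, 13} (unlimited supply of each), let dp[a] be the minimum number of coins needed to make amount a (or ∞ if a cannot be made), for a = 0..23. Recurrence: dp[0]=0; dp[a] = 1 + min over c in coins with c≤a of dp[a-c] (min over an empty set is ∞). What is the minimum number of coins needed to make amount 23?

3

 a  0  1  2  3  4  5  6  7  8  9 10 11 12 13 14 15 16 17 18 19 20 21 22 23
dp  0  -  -  -  1  -  1  -  2  1  2  -  2  1  3  2  3  2  2  2  4  3  2  3
(- denotes ∞ / unreachable)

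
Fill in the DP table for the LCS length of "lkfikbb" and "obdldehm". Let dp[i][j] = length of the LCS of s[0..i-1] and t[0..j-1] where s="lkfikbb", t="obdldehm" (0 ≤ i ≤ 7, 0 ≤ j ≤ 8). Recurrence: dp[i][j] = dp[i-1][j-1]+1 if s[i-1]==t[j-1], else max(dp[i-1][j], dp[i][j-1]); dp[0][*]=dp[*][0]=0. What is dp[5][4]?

   ''  o  b  d  l  d  e  h  m
''  0  0  0  0  0  0  0  0  0
 l  0  0  0  0  1  1  1  1  1
 k  0  0  0  0  1  1  1  1  1
 f  0  0  0  0  1  1  1  1  1
 i  0  0  0  0  1  1  1  1  1
 k  0  0  0  0  1  1  1  1  1
 b  0  0  1  1  1  1  1  1  1
 b  0  0  1  1  1  1  1  1  1

1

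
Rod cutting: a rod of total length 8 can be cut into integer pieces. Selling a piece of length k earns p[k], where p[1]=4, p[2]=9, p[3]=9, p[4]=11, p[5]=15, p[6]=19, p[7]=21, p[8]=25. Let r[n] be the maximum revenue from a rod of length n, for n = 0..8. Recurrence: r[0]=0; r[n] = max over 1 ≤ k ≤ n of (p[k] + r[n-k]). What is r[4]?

   n    0    1    2    3    4    5    6    7    8
r[n]    0    4    9   13   18   22   27   31   36

18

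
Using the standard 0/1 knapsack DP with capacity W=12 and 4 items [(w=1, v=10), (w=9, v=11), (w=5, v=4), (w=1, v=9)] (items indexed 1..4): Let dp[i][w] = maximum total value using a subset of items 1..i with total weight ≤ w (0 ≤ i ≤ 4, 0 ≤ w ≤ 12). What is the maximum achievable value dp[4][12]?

30

i\w   0   1   2   3   4   5   6   7   8   9  10  11  12
  0   0   0   0   0   0   0   0   0   0   0   0   0   0
  1   0  10  10  10  10  10  10  10  10  10  10  10  10
  2   0  10  10  10  10  10  10  10  10  11  21  21  21
  3   0  10  10  10  10  10  14  14  14  14  21  21  21
  4   0  10  19  19  19  19  19  23  23  23  23  30  30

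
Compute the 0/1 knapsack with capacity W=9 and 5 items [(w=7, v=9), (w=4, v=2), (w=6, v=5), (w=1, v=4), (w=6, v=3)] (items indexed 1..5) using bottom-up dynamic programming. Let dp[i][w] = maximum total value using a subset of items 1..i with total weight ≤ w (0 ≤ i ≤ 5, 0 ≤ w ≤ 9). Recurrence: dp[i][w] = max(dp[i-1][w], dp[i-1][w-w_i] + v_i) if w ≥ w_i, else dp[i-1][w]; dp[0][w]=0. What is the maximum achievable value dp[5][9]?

i\w   0   1   2   3   4   5   6   7   8   9
  0   0   0   0   0   0   0   0   0   0   0
  1   0   0   0   0   0   0   0   9   9   9
  2   0   0   0   0   2   2   2   9   9   9
  3   0   0   0   0   2   2   5   9   9   9
  4   0   4   4   4   4   6   6   9  13  13
  5   0   4   4   4   4   6   6   9  13  13

13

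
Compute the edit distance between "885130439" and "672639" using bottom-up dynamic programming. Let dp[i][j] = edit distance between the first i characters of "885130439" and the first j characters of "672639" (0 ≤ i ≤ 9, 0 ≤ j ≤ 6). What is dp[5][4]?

5

   ''  6  7  2  6  3  9
''  0  1  2  3  4  5  6
 8  1  1  2  3  4  5  6
 8  2  2  2  3  4  5  6
 5  3  3  3  3  4  5  6
 1  4  4  4  4  4  5  6
 3  5  5  5  5  5  4  5
 0  6  6  6  6  6  5  5
 4  7  7  7  7  7  6  6
 3  8  8  8  8  8  7  7
 9  9  9  9  9  9  8  7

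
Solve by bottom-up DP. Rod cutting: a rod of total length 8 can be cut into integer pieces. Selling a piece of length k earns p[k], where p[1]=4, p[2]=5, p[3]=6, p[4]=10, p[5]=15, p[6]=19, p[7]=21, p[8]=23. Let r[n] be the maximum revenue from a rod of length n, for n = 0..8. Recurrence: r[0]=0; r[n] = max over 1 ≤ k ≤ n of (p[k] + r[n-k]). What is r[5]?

   n    0    1    2    3    4    5    6    7    8
r[n]    0    4    8   12   16   20   24   28   32

20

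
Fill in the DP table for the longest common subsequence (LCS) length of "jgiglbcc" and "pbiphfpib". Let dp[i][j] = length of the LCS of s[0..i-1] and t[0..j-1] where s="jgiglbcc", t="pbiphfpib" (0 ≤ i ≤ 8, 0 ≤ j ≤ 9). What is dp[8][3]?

   ''  p  b  i  p  h  f  p  i  b
''  0  0  0  0  0  0  0  0  0  0
 j  0  0  0  0  0  0  0  0  0  0
 g  0  0  0  0  0  0  0  0  0  0
 i  0  0  0  1  1  1  1  1  1  1
 g  0  0  0  1  1  1  1  1  1  1
 l  0  0  0  1  1  1  1  1  1  1
 b  0  0  1  1  1  1  1  1  1  2
 c  0  0  1  1  1  1  1  1  1  2
 c  0  0  1  1  1  1  1  1  1  2

1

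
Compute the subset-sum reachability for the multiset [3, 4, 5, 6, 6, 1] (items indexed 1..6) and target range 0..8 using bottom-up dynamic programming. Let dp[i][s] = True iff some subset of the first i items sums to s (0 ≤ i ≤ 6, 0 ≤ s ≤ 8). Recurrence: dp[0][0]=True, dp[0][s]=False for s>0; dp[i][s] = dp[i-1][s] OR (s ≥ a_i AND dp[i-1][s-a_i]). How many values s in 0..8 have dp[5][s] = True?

7

i\s   0   1   2   3   4   5   6   7   8
  0   T   F   F   F   F   F   F   F   F
  1   T   F   F   T   F   F   F   F   F
  2   T   F   F   T   T   F   F   T   F
  3   T   F   F   T   T   T   F   T   T
  4   T   F   F   T   T   T   T   T   T
  5   T   F   F   T   T   T   T   T   T
  6   T   T   F   T   T   T   T   T   T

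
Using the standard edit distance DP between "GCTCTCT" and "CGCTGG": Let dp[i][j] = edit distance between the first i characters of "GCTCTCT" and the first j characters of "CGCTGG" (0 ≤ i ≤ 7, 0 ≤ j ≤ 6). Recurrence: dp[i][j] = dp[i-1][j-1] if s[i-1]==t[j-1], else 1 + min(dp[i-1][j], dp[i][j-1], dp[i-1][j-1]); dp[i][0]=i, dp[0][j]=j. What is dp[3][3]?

2

   ''  C  G  C  T  G  G
''  0  1  2  3  4  5  6
 G  1  1  1  2  3  4  5
 C  2  1  2  1  2  3  4
 T  3  2  2  2  1  2  3
 C  4  3  3  2  2  2  3
 T  5  4  4  3  2  3  3
 C  6  5  5  4  3  3  4
 T  7  6  6  5  4  4  4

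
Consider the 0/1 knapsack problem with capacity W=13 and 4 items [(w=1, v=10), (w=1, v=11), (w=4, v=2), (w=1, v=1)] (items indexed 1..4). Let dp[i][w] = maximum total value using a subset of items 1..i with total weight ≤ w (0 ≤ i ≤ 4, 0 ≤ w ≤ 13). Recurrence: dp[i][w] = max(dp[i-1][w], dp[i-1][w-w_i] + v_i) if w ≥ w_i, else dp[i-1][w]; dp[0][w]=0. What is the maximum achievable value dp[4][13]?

24

i\w   0   1   2   3   4   5   6   7   8   9  10  11  12  13
  0   0   0   0   0   0   0   0   0   0   0   0   0   0   0
  1   0  10  10  10  10  10  10  10  10  10  10  10  10  10
  2   0  11  21  21  21  21  21  21  21  21  21  21  21  21
  3   0  11  21  21  21  21  23  23  23  23  23  23  23  23
  4   0  11  21  22  22  22  23  24  24  24  24  24  24  24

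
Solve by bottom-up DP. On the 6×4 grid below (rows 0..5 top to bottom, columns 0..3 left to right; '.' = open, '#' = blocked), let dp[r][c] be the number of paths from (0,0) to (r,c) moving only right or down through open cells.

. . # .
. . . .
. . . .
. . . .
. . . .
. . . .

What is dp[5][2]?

20

r\c   0   1   2   3
  0   1   1   0   0
  1   1   2   2   2
  2   1   3   5   7
  3   1   4   9  16
  4   1   5  14  30
  5   1   6  20  50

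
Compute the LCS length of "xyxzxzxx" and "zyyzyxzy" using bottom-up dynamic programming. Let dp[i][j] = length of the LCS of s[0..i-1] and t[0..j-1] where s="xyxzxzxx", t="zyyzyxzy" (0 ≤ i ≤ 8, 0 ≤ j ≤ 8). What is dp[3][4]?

1

   ''  z  y  y  z  y  x  z  y
''  0  0  0  0  0  0  0  0  0
 x  0  0  0  0  0  0  1  1  1
 y  0  0  1  1  1  1  1  1  2
 x  0  0  1  1  1  1  2  2  2
 z  0  1  1  1  2  2  2  3  3
 x  0  1  1  1  2  2  3  3  3
 z  0  1  1  1  2  2  3  4  4
 x  0  1  1  1  2  2  3  4  4
 x  0  1  1  1  2  2  3  4  4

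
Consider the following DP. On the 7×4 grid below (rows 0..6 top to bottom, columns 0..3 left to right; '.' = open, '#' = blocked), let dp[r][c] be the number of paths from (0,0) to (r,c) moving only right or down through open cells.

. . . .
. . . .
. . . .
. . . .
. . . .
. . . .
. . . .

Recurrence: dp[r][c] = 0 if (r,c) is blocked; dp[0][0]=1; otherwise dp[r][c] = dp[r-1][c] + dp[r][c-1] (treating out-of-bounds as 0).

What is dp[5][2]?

r\c   0   1   2   3
  0   1   1   1   1
  1   1   2   3   4
  2   1   3   6  10
  3   1   4  10  20
  4   1   5  15  35
  5   1   6  21  56
  6   1   7  28  84

21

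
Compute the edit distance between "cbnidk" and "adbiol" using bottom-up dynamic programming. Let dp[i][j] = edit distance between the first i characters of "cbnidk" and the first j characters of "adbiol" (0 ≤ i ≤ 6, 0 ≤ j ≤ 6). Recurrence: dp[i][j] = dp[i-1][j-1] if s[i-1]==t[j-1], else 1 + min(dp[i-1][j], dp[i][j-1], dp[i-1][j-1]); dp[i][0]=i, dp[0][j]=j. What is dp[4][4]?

   ''  a  d  b  i  o  l
''  0  1  2  3  4  5  6
 c  1  1  2  3  4  5  6
 b  2  2  2  2  3  4  5
 n  3  3  3  3  3  4  5
 i  4  4  4  4  3  4  5
 d  5  5  4  5  4  4  5
 k  6  6  5  5  5  5  5

3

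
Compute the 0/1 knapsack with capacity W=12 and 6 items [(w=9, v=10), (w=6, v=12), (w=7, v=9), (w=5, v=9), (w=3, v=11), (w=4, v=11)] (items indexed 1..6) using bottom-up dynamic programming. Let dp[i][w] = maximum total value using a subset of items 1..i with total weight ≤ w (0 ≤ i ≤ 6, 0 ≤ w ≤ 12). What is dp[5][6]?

i\w   0   1   2   3   4   5   6   7   8   9  10  11  12
  0   0   0   0   0   0   0   0   0   0   0   0   0   0
  1   0   0   0   0   0   0   0   0   0  10  10  10  10
  2   0   0   0   0   0   0  12  12  12  12  12  12  12
  3   0   0   0   0   0   0  12  12  12  12  12  12  12
  4   0   0   0   0   0   9  12  12  12  12  12  21  21
  5   0   0   0  11  11  11  12  12  20  23  23  23  23
  6   0   0   0  11  11  11  12  22  22  23  23  23  31

12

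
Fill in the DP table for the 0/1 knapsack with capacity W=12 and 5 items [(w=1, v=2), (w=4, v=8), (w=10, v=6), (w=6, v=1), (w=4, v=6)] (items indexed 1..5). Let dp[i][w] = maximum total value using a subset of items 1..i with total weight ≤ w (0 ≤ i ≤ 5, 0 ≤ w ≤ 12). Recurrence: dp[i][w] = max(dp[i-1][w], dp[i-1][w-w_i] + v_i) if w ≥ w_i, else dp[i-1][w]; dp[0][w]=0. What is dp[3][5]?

10

i\w   0   1   2   3   4   5   6   7   8   9  10  11  12
  0   0   0   0   0   0   0   0   0   0   0   0   0   0
  1   0   2   2   2   2   2   2   2   2   2   2   2   2
  2   0   2   2   2   8  10  10  10  10  10  10  10  10
  3   0   2   2   2   8  10  10  10  10  10  10  10  10
  4   0   2   2   2   8  10  10  10  10  10  10  11  11
  5   0   2   2   2   8  10  10  10  14  16  16  16  16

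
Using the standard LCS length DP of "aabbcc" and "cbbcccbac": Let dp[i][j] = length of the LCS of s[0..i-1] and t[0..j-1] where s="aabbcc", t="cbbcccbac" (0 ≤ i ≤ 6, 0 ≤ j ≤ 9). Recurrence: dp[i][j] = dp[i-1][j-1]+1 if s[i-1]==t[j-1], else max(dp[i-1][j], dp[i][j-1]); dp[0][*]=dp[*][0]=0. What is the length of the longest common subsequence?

   ''  c  b  b  c  c  c  b  a  c
''  0  0  0  0  0  0  0  0  0  0
 a  0  0  0  0  0  0  0  0  1  1
 a  0  0  0  0  0  0  0  0  1  1
 b  0  0  1  1  1  1  1  1  1  1
 b  0  0  1  2  2  2  2  2  2  2
 c  0  1  1  2  3  3  3  3  3  3
 c  0  1  1  2  3  4  4  4  4  4

4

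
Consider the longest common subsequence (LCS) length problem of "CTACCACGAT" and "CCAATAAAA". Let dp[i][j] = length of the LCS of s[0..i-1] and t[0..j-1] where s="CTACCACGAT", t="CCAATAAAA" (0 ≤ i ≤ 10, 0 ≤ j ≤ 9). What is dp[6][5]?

   ''  C  C  A  A  T  A  A  A  A
''  0  0  0  0  0  0  0  0  0  0
 C  0  1  1  1  1  1  1  1  1  1
 T  0  1  1  1  1  2  2  2  2  2
 A  0  1  1  2  2  2  3  3  3  3
 C  0  1  2  2  2  2  3  3  3  3
 C  0  1  2  2  2  2  3  3  3  3
 A  0  1  2  3  3  3  3  4  4  4
 C  0  1  2  3  3  3  3  4  4  4
 G  0  1  2  3  3  3  3  4  4  4
 A  0  1  2  3  4  4  4  4  5  5
 T  0  1  2  3  4  5  5  5  5  5

3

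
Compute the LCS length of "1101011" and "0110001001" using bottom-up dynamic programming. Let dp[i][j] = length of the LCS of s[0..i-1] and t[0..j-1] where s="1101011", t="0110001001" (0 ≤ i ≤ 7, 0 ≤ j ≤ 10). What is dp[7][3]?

3

   ''  0  1  1  0  0  0  1  0  0  1
''  0  0  0  0  0  0  0  0  0  0  0
 1  0  0  1  1  1  1  1  1  1  1  1
 1  0  0  1  2  2  2  2  2  2  2  2
 0  0  1  1  2  3  3  3  3  3  3  3
 1  0  1  2  2  3  3  3  4  4  4  4
 0  0  1  2  2  3  4  4  4  5  5  5
 1  0  1  2  3  3  4  4  5  5  5  6
 1  0  1  2  3  3  4  4  5  5  5  6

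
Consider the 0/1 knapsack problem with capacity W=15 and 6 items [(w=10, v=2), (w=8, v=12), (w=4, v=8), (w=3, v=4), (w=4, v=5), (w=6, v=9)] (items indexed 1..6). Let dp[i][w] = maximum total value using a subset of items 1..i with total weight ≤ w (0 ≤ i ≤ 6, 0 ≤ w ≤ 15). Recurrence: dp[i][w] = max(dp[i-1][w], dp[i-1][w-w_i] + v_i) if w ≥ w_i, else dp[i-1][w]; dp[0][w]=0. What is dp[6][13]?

21

i\w   0   1   2   3   4   5   6   7   8   9  10  11  12  13  14  15
  0   0   0   0   0   0   0   0   0   0   0   0   0   0   0   0   0
  1   0   0   0   0   0   0   0   0   0   0   2   2   2   2   2   2
  2   0   0   0   0   0   0   0   0  12  12  12  12  12  12  12  12
  3   0   0   0   0   8   8   8   8  12  12  12  12  20  20  20  20
  4   0   0   0   4   8   8   8  12  12  12  12  16  20  20  20  24
  5   0   0   0   4   8   8   8  12  13  13  13  17  20  20  20  24
  6   0   0   0   4   8   8   9  12  13  13  17  17  20  21  22  24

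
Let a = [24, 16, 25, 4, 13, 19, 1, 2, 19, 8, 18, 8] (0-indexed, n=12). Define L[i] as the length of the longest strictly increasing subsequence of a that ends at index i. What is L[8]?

3

   i    0    1    2    3    4    5    6    7    8    9   10   11
a[i]   24   16   25    4   13   19    1    2   19    8   18    8
L[i]    1    1    2    1    2    3    1    2    3    3    4    3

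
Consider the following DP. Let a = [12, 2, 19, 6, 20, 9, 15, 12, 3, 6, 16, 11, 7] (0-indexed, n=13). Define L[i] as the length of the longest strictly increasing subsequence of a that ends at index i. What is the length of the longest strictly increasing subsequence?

5

   i    0    1    2    3    4    5    6    7    8    9   10   11   12
a[i]   12    2   19    6   20    9   15   12    3    6   16   11    7
L[i]    1    1    2    2    3    3    4    4    2    3    5    4    4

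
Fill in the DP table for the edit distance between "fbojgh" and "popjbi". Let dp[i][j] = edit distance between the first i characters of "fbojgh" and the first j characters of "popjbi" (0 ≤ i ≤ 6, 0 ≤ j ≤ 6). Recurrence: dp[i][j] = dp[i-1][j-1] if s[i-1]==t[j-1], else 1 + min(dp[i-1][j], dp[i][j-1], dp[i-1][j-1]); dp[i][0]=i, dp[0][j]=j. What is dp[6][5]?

5

   ''  p  o  p  j  b  i
''  0  1  2  3  4  5  6
 f  1  1  2  3  4  5  6
 b  2  2  2  3  4  4  5
 o  3  3  2  3  4  5  5
 j  4  4  3  3  3  4  5
 g  5  5  4  4  4  4  5
 h  6  6  5  5  5  5  5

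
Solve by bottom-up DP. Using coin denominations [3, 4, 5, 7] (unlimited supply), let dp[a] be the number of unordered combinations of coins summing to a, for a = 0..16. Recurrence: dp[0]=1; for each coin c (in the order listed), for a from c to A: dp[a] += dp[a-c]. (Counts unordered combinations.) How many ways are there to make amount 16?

after  coin     0     1     2     3     4     5     6     7     8     9    10    11    12    13    14    15    16
          3     1     0     0     1     0     0     1     0     0     1     0     0     1     0     0     1     0
          4     1     0     0     1     1     0     1     1     1     1     1     1     2     1     1     2     2
          5     1     0     0     1     1     1     1     1     2     2     2     2     3     3     3     4     4
          7     1     0     0     1     1     1     1     2     2     2     3     3     4     4     5     6     6

6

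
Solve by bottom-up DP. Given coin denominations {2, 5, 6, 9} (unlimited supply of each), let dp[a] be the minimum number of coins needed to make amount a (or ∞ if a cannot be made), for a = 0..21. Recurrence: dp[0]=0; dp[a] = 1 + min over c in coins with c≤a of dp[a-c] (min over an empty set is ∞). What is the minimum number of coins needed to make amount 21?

 a  0  1  2  3  4  5  6  7  8  9 10 11 12 13 14 15 16 17 18 19 20 21
dp  0  -  1  -  2  1  1  2  2  1  2  2  2  3  2  2  3  3  2  3  3  3
(- denotes ∞ / unreachable)

3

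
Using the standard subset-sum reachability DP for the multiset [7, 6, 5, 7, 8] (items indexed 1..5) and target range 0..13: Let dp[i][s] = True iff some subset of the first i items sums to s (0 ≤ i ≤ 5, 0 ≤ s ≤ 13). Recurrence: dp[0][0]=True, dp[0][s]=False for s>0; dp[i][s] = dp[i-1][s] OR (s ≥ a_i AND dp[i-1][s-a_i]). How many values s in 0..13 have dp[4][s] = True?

7

i\s   0   1   2   3   4   5   6   7   8   9  10  11  12  13
  0   T   F   F   F   F   F   F   F   F   F   F   F   F   F
  1   T   F   F   F   F   F   F   T   F   F   F   F   F   F
  2   T   F   F   F   F   F   T   T   F   F   F   F   F   T
  3   T   F   F   F   F   T   T   T   F   F   F   T   T   T
  4   T   F   F   F   F   T   T   T   F   F   F   T   T   T
  5   T   F   F   F   F   T   T   T   T   F   F   T   T   T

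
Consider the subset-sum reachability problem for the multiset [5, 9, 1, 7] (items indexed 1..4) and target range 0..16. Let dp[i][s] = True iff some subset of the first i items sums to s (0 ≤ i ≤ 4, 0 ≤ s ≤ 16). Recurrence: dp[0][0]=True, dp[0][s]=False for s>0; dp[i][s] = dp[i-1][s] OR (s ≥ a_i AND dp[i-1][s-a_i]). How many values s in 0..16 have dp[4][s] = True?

i\s   0   1   2   3   4   5   6   7   8   9  10  11  12  13  14  15  16
  0   T   F   F   F   F   F   F   F   F   F   F   F   F   F   F   F   F
  1   T   F   F   F   F   T   F   F   F   F   F   F   F   F   F   F   F
  2   T   F   F   F   F   T   F   F   F   T   F   F   F   F   T   F   F
  3   T   T   F   F   F   T   T   F   F   T   T   F   F   F   T   T   F
  4   T   T   F   F   F   T   T   T   T   T   T   F   T   T   T   T   T

13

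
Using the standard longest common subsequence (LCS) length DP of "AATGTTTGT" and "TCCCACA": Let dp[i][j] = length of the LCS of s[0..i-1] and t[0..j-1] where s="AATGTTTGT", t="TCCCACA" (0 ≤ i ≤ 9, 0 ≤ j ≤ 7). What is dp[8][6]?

   ''  T  C  C  C  A  C  A
''  0  0  0  0  0  0  0  0
 A  0  0  0  0  0  1  1  1
 A  0  0  0  0  0  1  1  2
 T  0  1  1  1  1  1  1  2
 G  0  1  1  1  1  1  1  2
 T  0  1  1  1  1  1  1  2
 T  0  1  1  1  1  1  1  2
 T  0  1  1  1  1  1  1  2
 G  0  1  1  1  1  1  1  2
 T  0  1  1  1  1  1  1  2

1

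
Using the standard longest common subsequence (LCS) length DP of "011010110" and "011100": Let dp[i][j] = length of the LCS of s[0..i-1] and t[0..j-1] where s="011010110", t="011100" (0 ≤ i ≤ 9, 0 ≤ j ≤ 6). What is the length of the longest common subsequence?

   ''  0  1  1  1  0  0
''  0  0  0  0  0  0  0
 0  0  1  1  1  1  1  1
 1  0  1  2  2  2  2  2
 1  0  1  2  3  3  3  3
 0  0  1  2  3  3  4  4
 1  0  1  2  3  4  4  4
 0  0  1  2  3  4  5  5
 1  0  1  2  3  4  5  5
 1  0  1  2  3  4  5  5
 0  0  1  2  3  4  5  6

6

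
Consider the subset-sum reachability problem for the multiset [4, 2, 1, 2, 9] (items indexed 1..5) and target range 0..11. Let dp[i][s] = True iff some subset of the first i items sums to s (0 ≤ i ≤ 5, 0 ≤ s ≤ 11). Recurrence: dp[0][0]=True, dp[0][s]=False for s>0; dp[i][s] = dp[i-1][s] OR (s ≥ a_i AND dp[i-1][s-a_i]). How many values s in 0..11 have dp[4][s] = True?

10

i\s   0   1   2   3   4   5   6   7   8   9  10  11
  0   T   F   F   F   F   F   F   F   F   F   F   F
  1   T   F   F   F   T   F   F   F   F   F   F   F
  2   T   F   T   F   T   F   T   F   F   F   F   F
  3   T   T   T   T   T   T   T   T   F   F   F   F
  4   T   T   T   T   T   T   T   T   T   T   F   F
  5   T   T   T   T   T   T   T   T   T   T   T   T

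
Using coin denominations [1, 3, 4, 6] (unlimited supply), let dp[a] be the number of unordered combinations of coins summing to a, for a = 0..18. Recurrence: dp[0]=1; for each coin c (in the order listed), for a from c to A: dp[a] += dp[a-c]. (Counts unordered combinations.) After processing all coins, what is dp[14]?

20

after  coin     0     1     2     3     4     5     6     7     8     9    10    11    12    13    14    15    16    17    18
          1     1     1     1     1     1     1     1     1     1     1     1     1     1     1     1     1     1     1     1
          3     1     1     1     2     2     2     3     3     3     4     4     4     5     5     5     6     6     6     7
          4     1     1     1     2     3     3     4     5     6     7     8     9    11    12    13    15    17    18    20
          6     1     1     1     2     3     3     5     6     7     9    11    12    16    18    20    24    28    30    36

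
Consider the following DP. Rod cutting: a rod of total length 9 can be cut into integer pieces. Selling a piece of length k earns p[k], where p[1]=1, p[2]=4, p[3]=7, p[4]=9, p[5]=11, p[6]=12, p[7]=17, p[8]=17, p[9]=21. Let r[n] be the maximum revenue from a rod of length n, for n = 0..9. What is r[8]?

   n    0    1    2    3    4    5    6    7    8    9
r[n]    0    1    4    7    9   11   14   17   18   21

18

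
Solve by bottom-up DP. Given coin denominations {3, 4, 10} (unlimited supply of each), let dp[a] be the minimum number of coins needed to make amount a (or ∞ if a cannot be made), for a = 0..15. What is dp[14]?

2

 a  0  1  2  3  4  5  6  7  8  9 10 11 12 13 14 15
dp  0  -  -  1  1  -  2  2  2  3  1  3  3  2  2  4
(- denotes ∞ / unreachable)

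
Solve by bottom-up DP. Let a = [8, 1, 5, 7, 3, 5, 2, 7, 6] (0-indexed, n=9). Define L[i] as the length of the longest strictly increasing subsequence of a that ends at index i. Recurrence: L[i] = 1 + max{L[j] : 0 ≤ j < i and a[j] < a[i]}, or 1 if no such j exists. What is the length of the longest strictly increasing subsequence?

   i    0    1    2    3    4    5    6    7    8
a[i]    8    1    5    7    3    5    2    7    6
L[i]    1    1    2    3    2    3    2    4    4

4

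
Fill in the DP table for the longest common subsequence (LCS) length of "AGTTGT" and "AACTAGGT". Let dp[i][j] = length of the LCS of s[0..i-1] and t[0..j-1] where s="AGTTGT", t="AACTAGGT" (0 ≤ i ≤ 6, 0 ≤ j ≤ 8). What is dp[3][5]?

   ''  A  A  C  T  A  G  G  T
''  0  0  0  0  0  0  0  0  0
 A  0  1  1  1  1  1  1  1  1
 G  0  1  1  1  1  1  2  2  2
 T  0  1  1  1  2  2  2  2  3
 T  0  1  1  1  2  2  2  2  3
 G  0  1  1  1  2  2  3  3  3
 T  0  1  1  1  2  2  3  3  4

2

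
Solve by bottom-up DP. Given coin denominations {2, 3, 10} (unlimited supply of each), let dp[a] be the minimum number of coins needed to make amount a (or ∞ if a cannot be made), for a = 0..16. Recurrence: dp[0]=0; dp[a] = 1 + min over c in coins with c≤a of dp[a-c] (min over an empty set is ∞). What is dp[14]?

 a  0  1  2  3  4  5  6  7  8  9 10 11 12 13 14 15 16
dp  0  -  1  1  2  2  2  3  3  3  1  4  2  2  3  3  3
(- denotes ∞ / unreachable)

3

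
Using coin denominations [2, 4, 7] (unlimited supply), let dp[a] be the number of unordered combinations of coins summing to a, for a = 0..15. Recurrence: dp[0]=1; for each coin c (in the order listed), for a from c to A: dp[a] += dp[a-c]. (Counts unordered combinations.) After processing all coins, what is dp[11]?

after  coin     0     1     2     3     4     5     6     7     8     9    10    11    12    13    14    15
          2     1     0     1     0     1     0     1     0     1     0     1     0     1     0     1     0
          4     1     0     1     0     2     0     2     0     3     0     3     0     4     0     4     0
          7     1     0     1     0     2     0     2     1     3     1     3     2     4     2     5     3

2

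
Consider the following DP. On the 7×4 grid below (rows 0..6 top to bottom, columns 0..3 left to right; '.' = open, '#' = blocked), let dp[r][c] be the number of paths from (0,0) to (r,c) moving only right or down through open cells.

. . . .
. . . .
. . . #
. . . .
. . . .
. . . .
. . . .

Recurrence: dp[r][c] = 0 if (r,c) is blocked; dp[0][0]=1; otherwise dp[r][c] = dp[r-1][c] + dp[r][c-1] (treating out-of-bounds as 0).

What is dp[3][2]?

r\c   0   1   2   3
  0   1   1   1   1
  1   1   2   3   4
  2   1   3   6   0
  3   1   4  10  10
  4   1   5  15  25
  5   1   6  21  46
  6   1   7  28  74

10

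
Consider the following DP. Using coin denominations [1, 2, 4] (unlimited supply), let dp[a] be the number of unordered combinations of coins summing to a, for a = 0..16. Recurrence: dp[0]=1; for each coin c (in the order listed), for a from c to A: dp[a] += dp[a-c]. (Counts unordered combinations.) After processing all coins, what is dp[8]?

9

after  coin     0     1     2     3     4     5     6     7     8     9    10    11    12    13    14    15    16
          1     1     1     1     1     1     1     1     1     1     1     1     1     1     1     1     1     1
          2     1     1     2     2     3     3     4     4     5     5     6     6     7     7     8     8     9
          4     1     1     2     2     4     4     6     6     9     9    12    12    16    16    20    20    25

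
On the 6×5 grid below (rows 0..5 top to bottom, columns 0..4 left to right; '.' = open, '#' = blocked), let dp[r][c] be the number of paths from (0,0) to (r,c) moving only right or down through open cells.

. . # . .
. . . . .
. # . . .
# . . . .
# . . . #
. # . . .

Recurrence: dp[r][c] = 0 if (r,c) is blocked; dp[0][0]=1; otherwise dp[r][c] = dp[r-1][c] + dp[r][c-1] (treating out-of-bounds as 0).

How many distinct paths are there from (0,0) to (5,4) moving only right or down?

10

r\c   0   1   2   3   4
  0   1   1   0   0   0
  1   1   2   2   2   2
  2   1   0   2   4   6
  3   0   0   2   6  12
  4   0   0   2   8   0
  5   0   0   2  10  10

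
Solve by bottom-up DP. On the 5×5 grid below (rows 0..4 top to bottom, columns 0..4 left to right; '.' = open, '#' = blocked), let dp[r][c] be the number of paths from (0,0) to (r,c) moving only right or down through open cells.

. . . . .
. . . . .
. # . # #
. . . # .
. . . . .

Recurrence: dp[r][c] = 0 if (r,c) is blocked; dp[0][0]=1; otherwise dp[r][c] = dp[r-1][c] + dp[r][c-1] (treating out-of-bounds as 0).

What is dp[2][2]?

3

r\c   0   1   2   3   4
  0   1   1   1   1   1
  1   1   2   3   4   5
  2   1   0   3   0   0
  3   1   1   4   0   0
  4   1   2   6   6   6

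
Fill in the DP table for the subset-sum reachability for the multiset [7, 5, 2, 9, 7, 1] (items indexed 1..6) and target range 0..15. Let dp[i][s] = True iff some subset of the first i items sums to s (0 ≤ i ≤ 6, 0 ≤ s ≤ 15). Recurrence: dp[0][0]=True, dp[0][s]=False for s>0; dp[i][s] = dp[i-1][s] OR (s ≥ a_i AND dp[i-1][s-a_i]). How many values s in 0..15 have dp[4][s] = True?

8

i\s   0   1   2   3   4   5   6   7   8   9  10  11  12  13  14  15
  0   T   F   F   F   F   F   F   F   F   F   F   F   F   F   F   F
  1   T   F   F   F   F   F   F   T   F   F   F   F   F   F   F   F
  2   T   F   F   F   F   T   F   T   F   F   F   F   T   F   F   F
  3   T   F   T   F   F   T   F   T   F   T   F   F   T   F   T   F
  4   T   F   T   F   F   T   F   T   F   T   F   T   T   F   T   F
  5   T   F   T   F   F   T   F   T   F   T   F   T   T   F   T   F
  6   T   T   T   T   F   T   T   T   T   T   T   T   T   T   T   T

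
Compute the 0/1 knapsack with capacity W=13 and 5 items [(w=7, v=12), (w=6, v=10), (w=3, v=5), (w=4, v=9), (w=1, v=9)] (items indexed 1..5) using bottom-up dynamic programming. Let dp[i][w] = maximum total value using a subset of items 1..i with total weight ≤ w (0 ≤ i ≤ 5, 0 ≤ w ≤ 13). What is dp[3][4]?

i\w   0   1   2   3   4   5   6   7   8   9  10  11  12  13
  0   0   0   0   0   0   0   0   0   0   0   0   0   0   0
  1   0   0   0   0   0   0   0  12  12  12  12  12  12  12
  2   0   0   0   0   0   0  10  12  12  12  12  12  12  22
  3   0   0   0   5   5   5  10  12  12  15  17  17  17  22
  4   0   0   0   5   9   9  10  14  14  15  19  21  21  24
  5   0   9   9   9  14  18  18  19  23  23  24  28  30  30

5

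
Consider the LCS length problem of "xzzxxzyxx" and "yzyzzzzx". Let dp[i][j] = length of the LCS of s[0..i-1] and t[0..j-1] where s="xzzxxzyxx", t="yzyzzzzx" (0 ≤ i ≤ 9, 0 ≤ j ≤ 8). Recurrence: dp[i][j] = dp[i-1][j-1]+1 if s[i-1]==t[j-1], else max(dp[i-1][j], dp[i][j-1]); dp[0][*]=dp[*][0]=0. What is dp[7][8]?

3

   ''  y  z  y  z  z  z  z  x
''  0  0  0  0  0  0  0  0  0
 x  0  0  0  0  0  0  0  0  1
 z  0  0  1  1  1  1  1  1  1
 z  0  0  1  1  2  2  2  2  2
 x  0  0  1  1  2  2  2  2  3
 x  0  0  1  1  2  2  2  2  3
 z  0  0  1  1  2  3  3  3  3
 y  0  1  1  2  2  3  3  3  3
 x  0  1  1  2  2  3  3  3  4
 x  0  1  1  2  2  3  3  3  4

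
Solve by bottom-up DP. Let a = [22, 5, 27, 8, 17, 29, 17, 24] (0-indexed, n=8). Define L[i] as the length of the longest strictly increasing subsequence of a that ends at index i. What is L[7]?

4

   i    0    1    2    3    4    5    6    7
a[i]   22    5   27    8   17   29   17   24
L[i]    1    1    2    2    3    4    3    4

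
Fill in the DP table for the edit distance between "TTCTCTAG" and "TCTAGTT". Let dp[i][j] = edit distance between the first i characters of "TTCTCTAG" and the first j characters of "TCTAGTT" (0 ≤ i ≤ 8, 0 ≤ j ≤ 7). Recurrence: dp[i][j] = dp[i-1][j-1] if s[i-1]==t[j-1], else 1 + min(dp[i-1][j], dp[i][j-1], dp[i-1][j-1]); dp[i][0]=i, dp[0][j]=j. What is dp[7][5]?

4

   ''  T  C  T  A  G  T  T
''  0  1  2  3  4  5  6  7
 T  1  0  1  2  3  4  5  6
 T  2  1  1  1  2  3  4  5
 C  3  2  1  2  2  3  4  5
 T  4  3  2  1  2  3  3  4
 C  5  4  3  2  2  3  4  4
 T  6  5  4  3  3  3  3  4
 A  7  6  5  4  3  4  4  4
 G  8  7  6  5  4  3  4  5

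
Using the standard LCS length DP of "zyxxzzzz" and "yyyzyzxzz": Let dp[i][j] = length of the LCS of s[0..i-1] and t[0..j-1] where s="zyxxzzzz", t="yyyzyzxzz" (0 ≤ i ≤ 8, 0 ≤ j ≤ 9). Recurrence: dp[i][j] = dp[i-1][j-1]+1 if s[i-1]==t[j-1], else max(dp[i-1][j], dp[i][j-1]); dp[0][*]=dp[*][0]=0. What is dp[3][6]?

2

   ''  y  y  y  z  y  z  x  z  z
''  0  0  0  0  0  0  0  0  0  0
 z  0  0  0  0  1  1  1  1  1  1
 y  0  1  1  1  1  2  2  2  2  2
 x  0  1  1  1  1  2  2  3  3  3
 x  0  1  1  1  1  2  2  3  3  3
 z  0  1  1  1  2  2  3  3  4  4
 z  0  1  1  1  2  2  3  3  4  5
 z  0  1  1  1  2  2  3  3  4  5
 z  0  1  1  1  2  2  3  3  4  5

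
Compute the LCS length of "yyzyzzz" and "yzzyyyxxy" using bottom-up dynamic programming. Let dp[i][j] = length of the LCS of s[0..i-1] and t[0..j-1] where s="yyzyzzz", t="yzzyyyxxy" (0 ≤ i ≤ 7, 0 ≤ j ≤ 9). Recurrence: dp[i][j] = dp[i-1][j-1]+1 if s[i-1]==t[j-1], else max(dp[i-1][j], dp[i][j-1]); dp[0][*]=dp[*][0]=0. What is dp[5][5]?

   ''  y  z  z  y  y  y  x  x  y
''  0  0  0  0  0  0  0  0  0  0
 y  0  1  1  1  1  1  1  1  1  1
 y  0  1  1  1  2  2  2  2  2  2
 z  0  1  2  2  2  2  2  2  2  2
 y  0  1  2  2  3  3  3  3  3  3
 z  0  1  2  3  3  3  3  3  3  3
 z  0  1  2  3  3  3  3  3  3  3
 z  0  1  2  3  3  3  3  3  3  3

3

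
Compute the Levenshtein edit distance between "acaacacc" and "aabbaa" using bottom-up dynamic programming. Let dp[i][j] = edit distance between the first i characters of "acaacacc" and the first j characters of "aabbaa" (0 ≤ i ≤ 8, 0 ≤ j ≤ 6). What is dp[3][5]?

   ''  a  a  b  b  a  a
''  0  1  2  3  4  5  6
 a  1  0  1  2  3  4  5
 c  2  1  1  2  3  4  5
 a  3  2  1  2  3  3  4
 a  4  3  2  2  3  3  3
 c  5  4  3  3  3  4  4
 a  6  5  4  4  4  3  4
 c  7  6  5  5  5  4  4
 c  8  7  6  6  6  5  5

3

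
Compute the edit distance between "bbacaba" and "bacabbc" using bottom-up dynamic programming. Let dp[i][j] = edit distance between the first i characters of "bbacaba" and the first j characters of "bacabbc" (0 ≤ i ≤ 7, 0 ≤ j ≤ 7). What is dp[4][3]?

1

   ''  b  a  c  a  b  b  c
''  0  1  2  3  4  5  6  7
 b  1  0  1  2  3  4  5  6
 b  2  1  1  2  3  3  4  5
 a  3  2  1  2  2  3  4  5
 c  4  3  2  1  2  3  4  4
 a  5  4  3  2  1  2  3  4
 b  6  5  4  3  2  1  2  3
 a  7  6  5  4  3  2  2  3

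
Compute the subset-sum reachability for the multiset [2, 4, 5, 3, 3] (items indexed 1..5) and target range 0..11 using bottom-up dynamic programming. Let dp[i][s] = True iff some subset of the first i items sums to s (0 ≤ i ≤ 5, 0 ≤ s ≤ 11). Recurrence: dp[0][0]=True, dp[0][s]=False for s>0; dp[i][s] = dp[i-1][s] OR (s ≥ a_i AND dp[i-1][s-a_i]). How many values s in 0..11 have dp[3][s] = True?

8

i\s   0   1   2   3   4   5   6   7   8   9  10  11
  0   T   F   F   F   F   F   F   F   F   F   F   F
  1   T   F   T   F   F   F   F   F   F   F   F   F
  2   T   F   T   F   T   F   T   F   F   F   F   F
  3   T   F   T   F   T   T   T   T   F   T   F   T
  4   T   F   T   T   T   T   T   T   T   T   T   T
  5   T   F   T   T   T   T   T   T   T   T   T   T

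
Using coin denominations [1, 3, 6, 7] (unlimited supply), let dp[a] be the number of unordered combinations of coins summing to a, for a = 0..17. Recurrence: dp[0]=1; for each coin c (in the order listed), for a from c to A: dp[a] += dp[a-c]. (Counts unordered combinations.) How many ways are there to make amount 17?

20

after  coin     0     1     2     3     4     5     6     7     8     9    10    11    12    13    14    15    16    17
          1     1     1     1     1     1     1     1     1     1     1     1     1     1     1     1     1     1     1
          3     1     1     1     2     2     2     3     3     3     4     4     4     5     5     5     6     6     6
          6     1     1     1     2     2     2     4     4     4     6     6     6     9     9     9    12    12    12
          7     1     1     1     2     2     2     4     5     5     7     8     8    11    13    14    17    19    20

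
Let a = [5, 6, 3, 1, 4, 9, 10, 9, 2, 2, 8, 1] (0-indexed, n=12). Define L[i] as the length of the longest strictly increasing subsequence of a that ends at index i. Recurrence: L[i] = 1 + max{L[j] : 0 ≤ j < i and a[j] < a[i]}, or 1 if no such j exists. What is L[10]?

   i    0    1    2    3    4    5    6    7    8    9   10   11
a[i]    5    6    3    1    4    9   10    9    2    2    8    1
L[i]    1    2    1    1    2    3    4    3    2    2    3    1

3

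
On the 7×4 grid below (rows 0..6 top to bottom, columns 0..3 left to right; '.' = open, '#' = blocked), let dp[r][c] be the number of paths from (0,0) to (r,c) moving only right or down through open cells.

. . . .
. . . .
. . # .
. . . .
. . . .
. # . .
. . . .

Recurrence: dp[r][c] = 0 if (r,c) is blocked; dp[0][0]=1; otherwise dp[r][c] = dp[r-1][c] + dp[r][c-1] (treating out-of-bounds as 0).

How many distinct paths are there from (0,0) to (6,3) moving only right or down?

36

r\c   0   1   2   3
  0   1   1   1   1
  1   1   2   3   4
  2   1   3   0   4
  3   1   4   4   8
  4   1   5   9  17
  5   1   0   9  26
  6   1   1  10  36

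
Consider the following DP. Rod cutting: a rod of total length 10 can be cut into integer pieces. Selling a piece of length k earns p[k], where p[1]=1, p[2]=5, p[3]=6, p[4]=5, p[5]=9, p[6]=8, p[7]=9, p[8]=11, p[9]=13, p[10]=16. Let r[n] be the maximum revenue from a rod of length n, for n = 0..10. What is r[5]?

   n    0    1    2    3    4    5    6    7    8    9   10
r[n]    0    1    5    6   10   11   15   16   20   21   25

11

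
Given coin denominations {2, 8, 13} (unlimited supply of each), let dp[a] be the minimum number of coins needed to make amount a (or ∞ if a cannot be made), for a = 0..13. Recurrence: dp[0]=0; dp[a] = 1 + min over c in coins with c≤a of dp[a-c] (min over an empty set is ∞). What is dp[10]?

 a  0  1  2  3  4  5  6  7  8  9 10 11 12 13
dp  0  -  1  -  2  -  3  -  1  -  2  -  3  1
(- denotes ∞ / unreachable)

2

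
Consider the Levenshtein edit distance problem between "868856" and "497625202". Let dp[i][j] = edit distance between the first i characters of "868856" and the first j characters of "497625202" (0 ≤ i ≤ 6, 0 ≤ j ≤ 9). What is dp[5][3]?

5

   ''  4  9  7  6  2  5  2  0  2
''  0  1  2  3  4  5  6  7  8  9
 8  1  1  2  3  4  5  6  7  8  9
 6  2  2  2  3  3  4  5  6  7  8
 8  3  3  3  3  4  4  5  6  7  8
 8  4  4  4  4  4  5  5  6  7  8
 5  5  5  5  5  5  5  5  6  7  8
 6  6  6  6  6  5  6  6  6  7  8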